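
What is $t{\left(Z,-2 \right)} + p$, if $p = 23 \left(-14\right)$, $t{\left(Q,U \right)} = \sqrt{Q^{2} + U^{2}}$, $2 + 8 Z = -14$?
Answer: $-322 + 2 \sqrt{2} \approx -319.17$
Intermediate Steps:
$Z = -2$ ($Z = - \frac{1}{4} + \frac{1}{8} \left(-14\right) = - \frac{1}{4} - \frac{7}{4} = -2$)
$p = -322$
$t{\left(Z,-2 \right)} + p = \sqrt{\left(-2\right)^{2} + \left(-2\right)^{2}} - 322 = \sqrt{4 + 4} - 322 = \sqrt{8} - 322 = 2 \sqrt{2} - 322 = -322 + 2 \sqrt{2}$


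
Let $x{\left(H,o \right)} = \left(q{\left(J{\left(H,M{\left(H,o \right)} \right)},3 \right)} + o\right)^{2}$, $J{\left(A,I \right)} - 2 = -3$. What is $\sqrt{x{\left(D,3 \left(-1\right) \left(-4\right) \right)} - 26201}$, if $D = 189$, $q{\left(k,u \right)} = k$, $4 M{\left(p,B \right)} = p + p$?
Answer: $4 i \sqrt{1630} \approx 161.49 i$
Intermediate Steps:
$M{\left(p,B \right)} = \frac{p}{2}$ ($M{\left(p,B \right)} = \frac{p + p}{4} = \frac{2 p}{4} = \frac{p}{2}$)
$J{\left(A,I \right)} = -1$ ($J{\left(A,I \right)} = 2 - 3 = -1$)
$x{\left(H,o \right)} = \left(-1 + o\right)^{2}$
$\sqrt{x{\left(D,3 \left(-1\right) \left(-4\right) \right)} - 26201} = \sqrt{\left(-1 + 3 \left(-1\right) \left(-4\right)\right)^{2} - 26201} = \sqrt{\left(-1 - -12\right)^{2} - 26201} = \sqrt{\left(-1 + 12\right)^{2} - 26201} = \sqrt{11^{2} - 26201} = \sqrt{121 - 26201} = \sqrt{-26080} = 4 i \sqrt{1630}$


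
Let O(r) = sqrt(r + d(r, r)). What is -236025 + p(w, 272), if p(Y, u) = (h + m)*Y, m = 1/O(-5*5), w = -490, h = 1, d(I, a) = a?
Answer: -236515 + 49*I*sqrt(2) ≈ -2.3652e+5 + 69.297*I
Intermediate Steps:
O(r) = sqrt(2)*sqrt(r) (O(r) = sqrt(r + r) = sqrt(2*r) = sqrt(2)*sqrt(r))
m = -I*sqrt(2)/10 (m = 1/(sqrt(2)*sqrt(-5*5)) = 1/(sqrt(2)*sqrt(-25)) = 1/(sqrt(2)*(5*I)) = 1/(5*I*sqrt(2)) = 1*(-I*sqrt(2)/10) = -I*sqrt(2)/10 ≈ -0.14142*I)
p(Y, u) = Y*(1 - I*sqrt(2)/10) (p(Y, u) = (1 - I*sqrt(2)/10)*Y = Y*(1 - I*sqrt(2)/10))
-236025 + p(w, 272) = -236025 + (1/10)*(-490)*(10 - I*sqrt(2)) = -236025 + (-490 + 49*I*sqrt(2)) = -236515 + 49*I*sqrt(2)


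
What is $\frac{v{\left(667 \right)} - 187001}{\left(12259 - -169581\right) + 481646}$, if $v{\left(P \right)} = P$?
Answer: $- \frac{93167}{331743} \approx -0.28084$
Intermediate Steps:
$\frac{v{\left(667 \right)} - 187001}{\left(12259 - -169581\right) + 481646} = \frac{667 - 187001}{\left(12259 - -169581\right) + 481646} = - \frac{186334}{\left(12259 + 169581\right) + 481646} = - \frac{186334}{181840 + 481646} = - \frac{186334}{663486} = \left(-186334\right) \frac{1}{663486} = - \frac{93167}{331743}$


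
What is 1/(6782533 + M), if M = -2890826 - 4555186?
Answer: -1/663479 ≈ -1.5072e-6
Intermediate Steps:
M = -7446012
1/(6782533 + M) = 1/(6782533 - 7446012) = 1/(-663479) = -1/663479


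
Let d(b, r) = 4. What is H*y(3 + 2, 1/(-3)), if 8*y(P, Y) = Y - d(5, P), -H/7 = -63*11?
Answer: -21021/8 ≈ -2627.6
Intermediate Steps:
H = 4851 (H = -(-441)*11 = -7*(-693) = 4851)
y(P, Y) = -1/2 + Y/8 (y(P, Y) = (Y - 1*4)/8 = (Y - 4)/8 = (-4 + Y)/8 = -1/2 + Y/8)
H*y(3 + 2, 1/(-3)) = 4851*(-1/2 + (1/8)/(-3)) = 4851*(-1/2 + (1/8)*(-1/3)) = 4851*(-1/2 - 1/24) = 4851*(-13/24) = -21021/8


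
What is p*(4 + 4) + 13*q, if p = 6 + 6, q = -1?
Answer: 83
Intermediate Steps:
p = 12
p*(4 + 4) + 13*q = 12*(4 + 4) + 13*(-1) = 12*8 - 13 = 96 - 13 = 83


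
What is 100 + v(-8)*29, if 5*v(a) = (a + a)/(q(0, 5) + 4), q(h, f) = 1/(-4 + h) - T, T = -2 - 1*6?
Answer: 21644/235 ≈ 92.102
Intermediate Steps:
T = -8 (T = -2 - 6 = -8)
q(h, f) = 8 + 1/(-4 + h) (q(h, f) = 1/(-4 + h) - 1*(-8) = 1/(-4 + h) + 8 = 8 + 1/(-4 + h))
v(a) = 8*a/235 (v(a) = ((a + a)/((-31 + 8*0)/(-4 + 0) + 4))/5 = ((2*a)/((-31 + 0)/(-4) + 4))/5 = ((2*a)/(-1/4*(-31) + 4))/5 = ((2*a)/(31/4 + 4))/5 = ((2*a)/(47/4))/5 = ((2*a)*(4/47))/5 = (8*a/47)/5 = 8*a/235)
100 + v(-8)*29 = 100 + ((8/235)*(-8))*29 = 100 - 64/235*29 = 100 - 1856/235 = 21644/235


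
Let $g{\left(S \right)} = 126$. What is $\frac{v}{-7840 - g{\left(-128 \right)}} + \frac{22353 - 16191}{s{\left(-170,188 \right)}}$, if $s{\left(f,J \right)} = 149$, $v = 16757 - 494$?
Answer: $\frac{46663305}{1186934} \approx 39.314$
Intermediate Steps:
$v = 16263$ ($v = 16757 - 494 = 16263$)
$\frac{v}{-7840 - g{\left(-128 \right)}} + \frac{22353 - 16191}{s{\left(-170,188 \right)}} = \frac{16263}{-7840 - 126} + \frac{22353 - 16191}{149} = \frac{16263}{-7840 - 126} + \left(22353 - 16191\right) \frac{1}{149} = \frac{16263}{-7966} + 6162 \cdot \frac{1}{149} = 16263 \left(- \frac{1}{7966}\right) + \frac{6162}{149} = - \frac{16263}{7966} + \frac{6162}{149} = \frac{46663305}{1186934}$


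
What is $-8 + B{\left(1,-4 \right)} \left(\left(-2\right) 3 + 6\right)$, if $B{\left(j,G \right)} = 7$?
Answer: $-8$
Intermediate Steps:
$-8 + B{\left(1,-4 \right)} \left(\left(-2\right) 3 + 6\right) = -8 + 7 \left(\left(-2\right) 3 + 6\right) = -8 + 7 \left(-6 + 6\right) = -8 + 7 \cdot 0 = -8 + 0 = -8$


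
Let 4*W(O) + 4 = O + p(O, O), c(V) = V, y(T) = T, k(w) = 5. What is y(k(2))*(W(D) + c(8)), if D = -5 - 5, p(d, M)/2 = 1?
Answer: 25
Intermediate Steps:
p(d, M) = 2 (p(d, M) = 2*1 = 2)
D = -10
W(O) = -½ + O/4 (W(O) = -1 + (O + 2)/4 = -1 + (2 + O)/4 = -1 + (½ + O/4) = -½ + O/4)
y(k(2))*(W(D) + c(8)) = 5*((-½ + (¼)*(-10)) + 8) = 5*((-½ - 5/2) + 8) = 5*(-3 + 8) = 5*5 = 25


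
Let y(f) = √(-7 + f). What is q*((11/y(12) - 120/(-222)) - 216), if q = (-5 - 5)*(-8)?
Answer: -637760/37 + 176*√5 ≈ -16843.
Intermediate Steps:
q = 80 (q = -10*(-8) = 80)
q*((11/y(12) - 120/(-222)) - 216) = 80*((11/(√(-7 + 12)) - 120/(-222)) - 216) = 80*((11/(√5) - 120*(-1/222)) - 216) = 80*((11*(√5/5) + 20/37) - 216) = 80*((11*√5/5 + 20/37) - 216) = 80*((20/37 + 11*√5/5) - 216) = 80*(-7972/37 + 11*√5/5) = -637760/37 + 176*√5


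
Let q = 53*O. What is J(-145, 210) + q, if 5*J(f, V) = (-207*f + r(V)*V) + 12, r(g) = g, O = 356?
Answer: 168467/5 ≈ 33693.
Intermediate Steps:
J(f, V) = 12/5 - 207*f/5 + V²/5 (J(f, V) = ((-207*f + V*V) + 12)/5 = ((-207*f + V²) + 12)/5 = ((V² - 207*f) + 12)/5 = (12 + V² - 207*f)/5 = 12/5 - 207*f/5 + V²/5)
q = 18868 (q = 53*356 = 18868)
J(-145, 210) + q = (12/5 - 207/5*(-145) + (⅕)*210²) + 18868 = (12/5 + 6003 + (⅕)*44100) + 18868 = (12/5 + 6003 + 8820) + 18868 = 74127/5 + 18868 = 168467/5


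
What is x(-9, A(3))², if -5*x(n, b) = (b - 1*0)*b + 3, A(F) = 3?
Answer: 144/25 ≈ 5.7600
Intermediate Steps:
x(n, b) = -⅗ - b²/5 (x(n, b) = -((b - 1*0)*b + 3)/5 = -((b + 0)*b + 3)/5 = -(b*b + 3)/5 = -(b² + 3)/5 = -(3 + b²)/5 = -⅗ - b²/5)
x(-9, A(3))² = (-⅗ - ⅕*3²)² = (-⅗ - ⅕*9)² = (-⅗ - 9/5)² = (-12/5)² = 144/25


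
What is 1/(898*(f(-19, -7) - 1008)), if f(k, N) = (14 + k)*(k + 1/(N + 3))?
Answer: -2/1637503 ≈ -1.2214e-6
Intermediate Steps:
f(k, N) = (14 + k)*(k + 1/(3 + N))
1/(898*(f(-19, -7) - 1008)) = 1/(898*((14 + 3*(-19)² + 43*(-19) - 7*(-19)² + 14*(-7)*(-19))/(3 - 7) - 1008)) = 1/(898*((14 + 3*361 - 817 - 7*361 + 1862)/(-4) - 1008)) = 1/(898*(-(14 + 1083 - 817 - 2527 + 1862)/4 - 1008)) = 1/(898*(-¼*(-385) - 1008)) = 1/(898*(385/4 - 1008)) = 1/(898*(-3647/4)) = 1/(-1637503/2) = -2/1637503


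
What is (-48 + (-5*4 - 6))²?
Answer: 5476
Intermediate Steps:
(-48 + (-5*4 - 6))² = (-48 + (-20 - 6))² = (-48 - 26)² = (-74)² = 5476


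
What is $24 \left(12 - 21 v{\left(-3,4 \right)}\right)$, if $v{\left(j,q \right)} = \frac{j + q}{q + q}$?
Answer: $225$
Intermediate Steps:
$v{\left(j,q \right)} = \frac{j + q}{2 q}$
$24 \left(12 - 21 v{\left(-3,4 \right)}\right) = 24 \left(12 - 21 \frac{-3 + 4}{2 \cdot 4}\right) = 24 \left(12 - 21 \cdot \frac{1}{2} \cdot \frac{1}{4} \cdot 1\right) = 24 \left(12 - \frac{21}{8}\right) = 24 \cdot \frac{75}{8} = 225$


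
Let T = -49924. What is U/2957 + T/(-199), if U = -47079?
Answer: 138256547/588443 ≈ 234.95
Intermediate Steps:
U/2957 + T/(-199) = -47079/2957 - 49924/(-199) = -47079*1/2957 - 49924*(-1/199) = -47079/2957 + 49924/199 = 138256547/588443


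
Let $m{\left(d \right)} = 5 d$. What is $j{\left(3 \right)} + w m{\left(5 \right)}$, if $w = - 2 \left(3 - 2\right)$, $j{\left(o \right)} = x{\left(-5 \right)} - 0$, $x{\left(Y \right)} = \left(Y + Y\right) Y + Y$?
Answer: $-5$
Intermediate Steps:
$x{\left(Y \right)} = Y + 2 Y^{2}$ ($x{\left(Y \right)} = 2 Y Y + Y = 2 Y^{2} + Y = Y + 2 Y^{2}$)
$j{\left(o \right)} = 45$ ($j{\left(o \right)} = - 5 \left(1 + 2 \left(-5\right)\right) - 0 = - 5 \left(1 - 10\right) + 0 = \left(-5\right) \left(-9\right) + 0 = 45 + 0 = 45$)
$w = -2$ ($w = \left(-2\right) 1 = -2$)
$j{\left(3 \right)} + w m{\left(5 \right)} = 45 - 2 \cdot 5 \cdot 5 = 45 - 50 = -5$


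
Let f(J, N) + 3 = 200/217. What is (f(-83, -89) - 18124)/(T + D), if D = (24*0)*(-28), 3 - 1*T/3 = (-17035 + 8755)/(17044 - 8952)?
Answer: -1136740751/756927 ≈ -1501.8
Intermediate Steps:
f(J, N) = -451/217 (f(J, N) = -3 + 200/217 = -451/217)
T = 24417/2023 (T = 9 - 3*(-17035 + 8755)/(17044 - 8952) = 9 - (-24840)/8092 = 9 - 3*(-2070/2023) = 9 + 6210/2023 = 24417/2023 ≈ 12.070)
D = 0 (D = 0*(-28) = 0)
(f(-83, -89) - 18124)/(T + D) = (-451/217 - 18124)/(24417/2023 + 0) = -3933359/(217*24417/2023) = -3933359/217*2023/24417 = -1136740751/756927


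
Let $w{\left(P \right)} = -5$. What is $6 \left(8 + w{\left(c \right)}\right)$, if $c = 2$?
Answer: $18$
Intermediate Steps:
$6 \left(8 + w{\left(c \right)}\right) = 6 \left(8 - 5\right) = 6 \cdot 3 = 18$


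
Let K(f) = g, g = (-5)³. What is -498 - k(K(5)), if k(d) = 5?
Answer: -503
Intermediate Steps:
g = -125
K(f) = -125
-498 - k(K(5)) = -498 - 1*5 = -498 - 5 = -503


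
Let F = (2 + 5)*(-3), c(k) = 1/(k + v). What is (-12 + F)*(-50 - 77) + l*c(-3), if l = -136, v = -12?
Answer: 63001/15 ≈ 4200.1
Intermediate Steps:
c(k) = 1/(-12 + k) (c(k) = 1/(k - 12) = 1/(-12 + k))
F = -21 (F = 7*(-3) = -21)
(-12 + F)*(-50 - 77) + l*c(-3) = (-12 - 21)*(-50 - 77) - 136/(-12 - 3) = -33*(-127) - 136/(-15) = 4191 - 136*(-1/15) = 4191 + 136/15 = 63001/15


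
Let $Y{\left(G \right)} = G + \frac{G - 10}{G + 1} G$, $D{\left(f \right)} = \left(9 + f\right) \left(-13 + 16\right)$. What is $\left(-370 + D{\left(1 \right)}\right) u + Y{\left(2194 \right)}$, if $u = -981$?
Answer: $\frac{741727826}{2195} \approx 3.3792 \cdot 10^{5}$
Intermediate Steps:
$D{\left(f \right)} = 27 + 3 f$ ($D{\left(f \right)} = \left(9 + f\right) 3 = 27 + 3 f$)
$Y{\left(G \right)} = G + \frac{G \left(-10 + G\right)}{1 + G}$ ($Y{\left(G \right)} = G + \frac{-10 + G}{1 + G} G = G + \frac{G \left(-10 + G\right)}{1 + G}$)
$\left(-370 + D{\left(1 \right)}\right) u + Y{\left(2194 \right)} = \left(-370 + \left(27 + 3 \cdot 1\right)\right) \left(-981\right) + \frac{2194 \left(-9 + 2 \cdot 2194\right)}{1 + 2194} = \left(-370 + \left(27 + 3\right)\right) \left(-981\right) + \frac{2194 \left(-9 + 4388\right)}{2195} = \left(-370 + 30\right) \left(-981\right) + 2194 \cdot \frac{1}{2195} \cdot 4379 = \left(-340\right) \left(-981\right) + \frac{9607526}{2195} = 333540 + \frac{9607526}{2195} = \frac{741727826}{2195}$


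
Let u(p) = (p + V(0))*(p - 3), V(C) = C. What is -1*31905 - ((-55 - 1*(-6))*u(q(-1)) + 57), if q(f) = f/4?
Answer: -510755/16 ≈ -31922.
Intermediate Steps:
q(f) = f/4 (q(f) = f*(¼) = f/4)
u(p) = p*(-3 + p) (u(p) = (p + 0)*(p - 3) = p*(-3 + p))
-1*31905 - ((-55 - 1*(-6))*u(q(-1)) + 57) = -1*31905 - ((-55 - 1*(-6))*(((¼)*(-1))*(-3 + (¼)*(-1))) + 57) = -31905 - ((-55 + 6)*(-(-3 - ¼)/4) + 57) = -31905 - (-(-49)*(-13)/(4*4) + 57) = -31905 - (-49*13/16 + 57) = -31905 - (-637/16 + 57) = -31905 - 1*275/16 = -31905 - 275/16 = -510755/16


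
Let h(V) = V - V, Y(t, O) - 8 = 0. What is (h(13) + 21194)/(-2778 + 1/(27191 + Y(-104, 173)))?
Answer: -576455606/75558821 ≈ -7.6292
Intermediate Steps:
Y(t, O) = 8 (Y(t, O) = 8 + 0 = 8)
h(V) = 0
(h(13) + 21194)/(-2778 + 1/(27191 + Y(-104, 173))) = (0 + 21194)/(-2778 + 1/(27191 + 8)) = 21194/(-2778 + 1/27199) = 21194/(-75558821/27199) = 21194*(-27199/75558821) = -576455606/75558821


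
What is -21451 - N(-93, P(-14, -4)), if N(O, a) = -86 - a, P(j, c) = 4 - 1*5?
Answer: -21366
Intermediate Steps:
P(j, c) = -1 (P(j, c) = 4 - 5 = -1)
-21451 - N(-93, P(-14, -4)) = -21451 - (-86 - 1*(-1)) = -21451 - (-86 + 1) = -21451 - 1*(-85) = -21451 + 85 = -21366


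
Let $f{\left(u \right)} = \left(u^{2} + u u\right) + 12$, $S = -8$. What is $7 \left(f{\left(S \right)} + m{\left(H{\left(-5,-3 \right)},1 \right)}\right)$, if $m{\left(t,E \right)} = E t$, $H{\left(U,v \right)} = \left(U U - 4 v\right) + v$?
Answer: $1218$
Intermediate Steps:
$H{\left(U,v \right)} = U^{2} - 3 v$ ($H{\left(U,v \right)} = \left(U^{2} - 4 v\right) + v = U^{2} - 3 v$)
$f{\left(u \right)} = 12 + 2 u^{2}$ ($f{\left(u \right)} = \left(u^{2} + u^{2}\right) + 12 = 2 u^{2} + 12 = 12 + 2 u^{2}$)
$7 \left(f{\left(S \right)} + m{\left(H{\left(-5,-3 \right)},1 \right)}\right) = 7 \left(\left(12 + 2 \left(-8\right)^{2}\right) + 1 \left(\left(-5\right)^{2} - -9\right)\right) = 7 \left(\left(12 + 2 \cdot 64\right) + 1 \left(25 + 9\right)\right) = 7 \left(\left(12 + 128\right) + 1 \cdot 34\right) = 7 \left(140 + 34\right) = 7 \cdot 174 = 1218$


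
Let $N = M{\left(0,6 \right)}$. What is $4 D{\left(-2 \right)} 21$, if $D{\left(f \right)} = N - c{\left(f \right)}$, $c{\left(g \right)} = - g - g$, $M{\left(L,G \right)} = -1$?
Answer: $-420$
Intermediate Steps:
$c{\left(g \right)} = - 2 g$
$N = -1$
$D{\left(f \right)} = -1 + 2 f$ ($D{\left(f \right)} = -1 - - 2 f = -1 + 2 f$)
$4 D{\left(-2 \right)} 21 = 4 \left(-1 + 2 \left(-2\right)\right) 21 = 4 \left(-1 - 4\right) 21 = 4 \left(-5\right) 21 = \left(-20\right) 21 = -420$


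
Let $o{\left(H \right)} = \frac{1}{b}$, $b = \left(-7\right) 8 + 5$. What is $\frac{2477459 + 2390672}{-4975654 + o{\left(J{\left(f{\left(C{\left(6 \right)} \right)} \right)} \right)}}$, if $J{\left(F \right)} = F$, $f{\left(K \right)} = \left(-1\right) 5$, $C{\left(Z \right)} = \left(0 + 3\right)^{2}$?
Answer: $- \frac{248274681}{253758355} \approx -0.97839$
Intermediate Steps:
$C{\left(Z \right)} = 9$ ($C{\left(Z \right)} = 3^{2} = 9$)
$f{\left(K \right)} = -5$
$b = -51$ ($b = -56 + 5 = -51$)
$o{\left(H \right)} = - \frac{1}{51}$ ($o{\left(H \right)} = \frac{1}{-51} = - \frac{1}{51}$)
$\frac{2477459 + 2390672}{-4975654 + o{\left(J{\left(f{\left(C{\left(6 \right)} \right)} \right)} \right)}} = \frac{2477459 + 2390672}{-4975654 - \frac{1}{51}} = \frac{4868131}{- \frac{253758355}{51}} = 4868131 \left(- \frac{51}{253758355}\right) = - \frac{248274681}{253758355}$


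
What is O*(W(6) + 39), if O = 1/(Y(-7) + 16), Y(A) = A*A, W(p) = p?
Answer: 9/13 ≈ 0.69231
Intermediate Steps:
Y(A) = A²
O = 1/65 (O = 1/((-7)² + 16) = 1/(49 + 16) = 1/65 ≈ 0.015385)
O*(W(6) + 39) = (6 + 39)/65 = (1/65)*45 = 9/13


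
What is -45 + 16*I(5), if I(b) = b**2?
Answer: 355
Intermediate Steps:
-45 + 16*I(5) = -45 + 16*5**2 = -45 + 16*25 = -45 + 400 = 355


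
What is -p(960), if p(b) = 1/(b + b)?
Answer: -1/1920 ≈ -0.00052083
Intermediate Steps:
p(b) = 1/(2*b)
-p(960) = -1/(2*960) = -1*1/1920 = -1/1920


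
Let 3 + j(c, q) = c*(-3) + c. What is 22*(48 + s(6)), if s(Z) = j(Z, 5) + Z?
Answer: 858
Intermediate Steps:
j(c, q) = -3 - 2*c (j(c, q) = -3 + (c*(-3) + c) = -3 + (-3*c + c) = -3 - 2*c)
s(Z) = -3 - Z (s(Z) = (-3 - 2*Z) + Z = -3 - Z)
22*(48 + s(6)) = 22*(48 + (-3 - 1*6)) = 22*(48 + (-3 - 6)) = 22*(48 - 9) = 22*39 = 858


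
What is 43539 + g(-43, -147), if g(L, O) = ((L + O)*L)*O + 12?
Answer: -1157439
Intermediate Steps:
g(L, O) = 12 + L*O*(L + O) (g(L, O) = (L*(L + O))*O + 12 = L*O*(L + O) + 12 = 12 + L*O*(L + O))
43539 + g(-43, -147) = 43539 + (12 - 43*(-147)**2 - 147*(-43)**2) = 43539 + (12 - 43*21609 - 147*1849) = 43539 + (12 - 929187 - 271803) = 43539 - 1200978 = -1157439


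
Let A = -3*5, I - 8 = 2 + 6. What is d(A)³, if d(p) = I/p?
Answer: -4096/3375 ≈ -1.2136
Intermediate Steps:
I = 16 (I = 8 + (2 + 6) = 8 + 8 = 16)
A = -15
d(p) = 16/p
d(A)³ = (16/(-15))³ = (16*(-1/15))³ = (-16/15)³ = -4096/3375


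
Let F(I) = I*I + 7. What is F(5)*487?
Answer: 15584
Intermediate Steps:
F(I) = 7 + I² (F(I) = I² + 7 = 7 + I²)
F(5)*487 = (7 + 5²)*487 = (7 + 25)*487 = 32*487 = 15584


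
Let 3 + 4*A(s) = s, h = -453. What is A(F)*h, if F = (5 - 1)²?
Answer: -5889/4 ≈ -1472.3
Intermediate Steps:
F = 16 (F = 4² = 16)
A(s) = -¾ + s/4
A(F)*h = (-¾ + (¼)*16)*(-453) = (-¾ + 4)*(-453) = (13/4)*(-453) = -5889/4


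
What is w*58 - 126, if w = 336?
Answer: 19362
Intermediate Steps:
w*58 - 126 = 336*58 - 126 = 19488 - 126 = 19362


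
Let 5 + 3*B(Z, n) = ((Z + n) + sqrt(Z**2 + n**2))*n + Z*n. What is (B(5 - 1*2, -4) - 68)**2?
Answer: 6241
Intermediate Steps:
B(Z, n) = -5/3 + Z*n/3 + n*(Z + n + sqrt(Z**2 + n**2))/3 (B(Z, n) = -5/3 + (((Z + n) + sqrt(Z**2 + n**2))*n + Z*n)/3 = -5/3 + ((Z + n + sqrt(Z**2 + n**2))*n + Z*n)/3 = -5/3 + (n*(Z + n + sqrt(Z**2 + n**2)) + Z*n)/3 = -5/3 + (Z*n + n*(Z + n + sqrt(Z**2 + n**2)))/3 = -5/3 + (Z*n/3 + n*(Z + n + sqrt(Z**2 + n**2))/3) = -5/3 + Z*n/3 + n*(Z + n + sqrt(Z**2 + n**2))/3)
(B(5 - 1*2, -4) - 68)**2 = ((-5/3 + (1/3)*(-4)**2 + (1/3)*(-4)*sqrt((5 - 1*2)**2 + (-4)**2) + (2/3)*(5 - 1*2)*(-4)) - 68)**2 = ((-5/3 + (1/3)*16 + (1/3)*(-4)*sqrt((5 - 2)**2 + 16) + (2/3)*(5 - 2)*(-4)) - 68)**2 = ((-5/3 + 16/3 + (1/3)*(-4)*sqrt(3**2 + 16) + (2/3)*3*(-4)) - 68)**2 = ((-5/3 + 16/3 + (1/3)*(-4)*sqrt(9 + 16) - 8) - 68)**2 = ((-5/3 + 16/3 + (1/3)*(-4)*sqrt(25) - 8) - 68)**2 = ((-5/3 + 16/3 + (1/3)*(-4)*5 - 8) - 68)**2 = ((-5/3 + 16/3 - 20/3 - 8) - 68)**2 = (-11 - 68)**2 = (-79)**2 = 6241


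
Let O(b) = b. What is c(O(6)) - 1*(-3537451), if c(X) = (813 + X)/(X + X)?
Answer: 14150077/4 ≈ 3.5375e+6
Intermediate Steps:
c(X) = (813 + X)/(2*X) (c(X) = (813 + X)/((2*X)) = (813 + X)*(1/(2*X)) = (813 + X)/(2*X))
c(O(6)) - 1*(-3537451) = (½)*(813 + 6)/6 - 1*(-3537451) = (½)*(⅙)*819 + 3537451 = 273/4 + 3537451 = 14150077/4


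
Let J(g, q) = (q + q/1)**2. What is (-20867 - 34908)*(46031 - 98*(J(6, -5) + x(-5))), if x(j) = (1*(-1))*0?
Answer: -2020784025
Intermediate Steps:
x(j) = 0 (x(j) = -1*0 = 0)
J(g, q) = 4*q**2 (J(g, q) = (q + q*1)**2 = (q + q)**2 = (2*q)**2 = 4*q**2)
(-20867 - 34908)*(46031 - 98*(J(6, -5) + x(-5))) = (-20867 - 34908)*(46031 - 98*(4*(-5)**2 + 0)) = -55775*(46031 - 98*(4*25 + 0)) = -55775*(46031 - 98*(100 + 0)) = -55775*(46031 - 98*100) = -55775*(46031 - 9800) = -55775*36231 = -2020784025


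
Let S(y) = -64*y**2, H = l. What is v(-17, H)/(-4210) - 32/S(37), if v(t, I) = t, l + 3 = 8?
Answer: 12689/2881745 ≈ 0.0044032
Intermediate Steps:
l = 5 (l = -3 + 8 = 5)
H = 5
v(-17, H)/(-4210) - 32/S(37) = -17/(-4210) - 32/((-64*37**2)) = -17*(-1/4210) - 32/((-64*1369)) = 17/4210 - 32/(-87616) = 17/4210 - 32*(-1/87616) = 17/4210 + 1/2738 = 12689/2881745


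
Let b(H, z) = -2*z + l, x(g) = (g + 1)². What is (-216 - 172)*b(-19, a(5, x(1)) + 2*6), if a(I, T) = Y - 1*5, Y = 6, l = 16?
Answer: 3880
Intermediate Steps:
x(g) = (1 + g)²
a(I, T) = 1 (a(I, T) = 6 - 1*5 = 6 - 5 = 1)
b(H, z) = 16 - 2*z (b(H, z) = -2*z + 16 = 16 - 2*z)
(-216 - 172)*b(-19, a(5, x(1)) + 2*6) = (-216 - 172)*(16 - 2*(1 + 2*6)) = -388*(16 - 2*(1 + 12)) = -388*(16 - 2*13) = -388*(16 - 26) = -388*(-10) = 3880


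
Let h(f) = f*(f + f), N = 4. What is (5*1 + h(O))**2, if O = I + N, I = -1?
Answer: 529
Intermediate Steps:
O = 3 (O = -1 + 4 = 3)
h(f) = 2*f**2 (h(f) = f*(2*f) = 2*f**2)
(5*1 + h(O))**2 = (5*1 + 2*3**2)**2 = (5 + 2*9)**2 = (5 + 18)**2 = 23**2 = 529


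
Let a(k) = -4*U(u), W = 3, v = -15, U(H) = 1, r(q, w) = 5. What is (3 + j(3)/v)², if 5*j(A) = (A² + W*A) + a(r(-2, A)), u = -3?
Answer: 44521/5625 ≈ 7.9148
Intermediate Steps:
a(k) = -4 (a(k) = -4*1 = -4)
j(A) = -⅘ + A²/5 + 3*A/5 (j(A) = ((A² + 3*A) - 4)/5 = (-4 + A² + 3*A)/5 = -⅘ + A²/5 + 3*A/5)
(3 + j(3)/v)² = (3 + (-⅘ + (⅕)*3² + (⅗)*3)/(-15))² = (3 + (-⅘ + (⅕)*9 + 9/5)*(-1/15))² = (3 + (-⅘ + 9/5 + 9/5)*(-1/15))² = (3 + (14/5)*(-1/15))² = (3 - 14/75)² = (211/75)² = 44521/5625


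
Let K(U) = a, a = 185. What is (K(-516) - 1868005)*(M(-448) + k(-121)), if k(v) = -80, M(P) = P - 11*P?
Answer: -8218408000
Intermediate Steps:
M(P) = -10*P
K(U) = 185
(K(-516) - 1868005)*(M(-448) + k(-121)) = (185 - 1868005)*(-10*(-448) - 80) = -1867820*(4480 - 80) = -1867820*4400 = -8218408000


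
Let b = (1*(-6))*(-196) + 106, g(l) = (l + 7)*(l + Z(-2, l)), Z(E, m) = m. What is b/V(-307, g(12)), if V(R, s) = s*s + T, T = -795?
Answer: 1282/207141 ≈ 0.0061890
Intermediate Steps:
g(l) = 2*l*(7 + l) (g(l) = (l + 7)*(l + l) = (7 + l)*(2*l) = 2*l*(7 + l))
V(R, s) = -795 + s² (V(R, s) = s*s - 795 = s² - 795 = -795 + s²)
b = 1282 (b = -6*(-196) + 106 = 1176 + 106 = 1282)
b/V(-307, g(12)) = 1282/(-795 + (2*12*(7 + 12))²) = 1282/(-795 + (2*12*19)²) = 1282/(-795 + 456²) = 1282/(-795 + 207936) = 1282/207141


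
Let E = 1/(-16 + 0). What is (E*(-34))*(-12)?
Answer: -51/2 ≈ -25.500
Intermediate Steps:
E = -1/16 (E = 1/(-16) = -1/16 ≈ -0.062500)
(E*(-34))*(-12) = -1/16*(-34)*(-12) = (17/8)*(-12) = -51/2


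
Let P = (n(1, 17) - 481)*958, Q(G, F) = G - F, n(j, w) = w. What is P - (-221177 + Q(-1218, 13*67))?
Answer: -221246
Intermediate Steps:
P = -444512 (P = (17 - 481)*958 = -464*958 = -444512)
P - (-221177 + Q(-1218, 13*67)) = -444512 - (-221177 + (-1218 - 13*67)) = -444512 - (-221177 + (-1218 - 1*871)) = -444512 - (-221177 + (-1218 - 871)) = -444512 - (-221177 - 2089) = -444512 - 1*(-223266) = -444512 + 223266 = -221246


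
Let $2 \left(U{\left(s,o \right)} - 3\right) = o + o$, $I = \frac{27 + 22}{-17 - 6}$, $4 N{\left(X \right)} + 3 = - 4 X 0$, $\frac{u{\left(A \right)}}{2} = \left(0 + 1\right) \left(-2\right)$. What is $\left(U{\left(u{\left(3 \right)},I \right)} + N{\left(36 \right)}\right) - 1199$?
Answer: $- \frac{110297}{92} \approx -1198.9$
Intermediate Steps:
$u{\left(A \right)} = -4$ ($u{\left(A \right)} = 2 \left(0 + 1\right) \left(-2\right) = 2 \cdot 1 \left(-2\right) = 2 \left(-2\right) = -4$)
$N{\left(X \right)} = - \frac{3}{4}$ ($N{\left(X \right)} = - \frac{3}{4} + \frac{- 4 X 0}{4} = - \frac{3}{4} + \frac{1}{4} \cdot 0 = - \frac{3}{4} + 0 = - \frac{3}{4}$)
$I = - \frac{49}{23}$ ($I = \frac{49}{-23} = 49 \left(- \frac{1}{23}\right) = - \frac{49}{23} \approx -2.1304$)
$U{\left(s,o \right)} = 3 + o$ ($U{\left(s,o \right)} = 3 + \frac{o + o}{2} = 3 + \frac{2 o}{2} = 3 + o$)
$\left(U{\left(u{\left(3 \right)},I \right)} + N{\left(36 \right)}\right) - 1199 = \left(\left(3 - \frac{49}{23}\right) - \frac{3}{4}\right) - 1199 = \left(\frac{20}{23} - \frac{3}{4}\right) - 1199 = \frac{11}{92} - 1199 = - \frac{110297}{92}$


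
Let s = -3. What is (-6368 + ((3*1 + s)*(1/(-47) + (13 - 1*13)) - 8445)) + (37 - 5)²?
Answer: -13789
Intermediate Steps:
(-6368 + ((3*1 + s)*(1/(-47) + (13 - 1*13)) - 8445)) + (37 - 5)² = (-6368 + ((3*1 - 3)*(1/(-47) + (13 - 1*13)) - 8445)) + (37 - 5)² = (-6368 + ((3 - 3)*(-1/47 + (13 - 13)) - 8445)) + 32² = (-6368 + (0*(-1/47 + 0) - 8445)) + 1024 = (-6368 + (0*(-1/47) - 8445)) + 1024 = (-6368 + (0 - 8445)) + 1024 = (-6368 - 8445) + 1024 = -14813 + 1024 = -13789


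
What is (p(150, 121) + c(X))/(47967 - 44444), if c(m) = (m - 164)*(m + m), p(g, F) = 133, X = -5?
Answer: 1823/3523 ≈ 0.51746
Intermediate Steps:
c(m) = 2*m*(-164 + m) (c(m) = (-164 + m)*(2*m) = 2*m*(-164 + m))
(p(150, 121) + c(X))/(47967 - 44444) = (133 + 2*(-5)*(-164 - 5))/(47967 - 44444) = (133 + 2*(-5)*(-169))/3523 = (133 + 1690)*(1/3523) = 1823*(1/3523) = 1823/3523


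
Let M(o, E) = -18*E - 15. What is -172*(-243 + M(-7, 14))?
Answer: 87720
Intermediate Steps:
M(o, E) = -15 - 18*E
-172*(-243 + M(-7, 14)) = -172*(-243 + (-15 - 18*14)) = -172*(-243 + (-15 - 252)) = -172*(-243 - 267) = -172*(-510) = 87720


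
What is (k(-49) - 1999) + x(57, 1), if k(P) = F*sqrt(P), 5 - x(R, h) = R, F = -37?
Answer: -2051 - 259*I ≈ -2051.0 - 259.0*I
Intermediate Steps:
x(R, h) = 5 - R
k(P) = -37*sqrt(P)
(k(-49) - 1999) + x(57, 1) = (-259*I - 1999) + (5 - 1*57) = (-259*I - 1999) + (5 - 57) = (-259*I - 1999) - 52 = (-1999 - 259*I) - 52 = -2051 - 259*I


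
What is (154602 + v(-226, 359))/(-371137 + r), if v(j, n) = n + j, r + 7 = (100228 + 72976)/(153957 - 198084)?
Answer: -6827991345/16377644492 ≈ -0.41691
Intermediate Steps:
r = -482093/44127 (r = -7 + (100228 + 72976)/(153957 - 198084) = -7 + 173204/(-44127) = -7 + 173204*(-1/44127) = -7 - 173204/44127 = -482093/44127 ≈ -10.925)
v(j, n) = j + n
(154602 + v(-226, 359))/(-371137 + r) = (154602 + (-226 + 359))/(-371137 - 482093/44127) = (154602 + 133)/(-16377644492/44127) = 154735*(-44127/16377644492) = -6827991345/16377644492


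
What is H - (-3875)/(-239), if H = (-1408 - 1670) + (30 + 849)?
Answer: -529436/239 ≈ -2215.2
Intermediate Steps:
H = -2199 (H = -3078 + 879 = -2199)
H - (-3875)/(-239) = -2199 - (-3875)/(-239) = -2199 - (-3875)*(-1)/239 = -2199 - 1*3875/239 = -2199 - 3875/239 = -529436/239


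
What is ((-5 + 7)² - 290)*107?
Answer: -30602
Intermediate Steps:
((-5 + 7)² - 290)*107 = (2² - 290)*107 = (4 - 290)*107 = -286*107 = -30602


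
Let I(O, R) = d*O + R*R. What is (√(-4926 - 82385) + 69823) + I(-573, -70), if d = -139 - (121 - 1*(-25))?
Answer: 238028 + I*√87311 ≈ 2.3803e+5 + 295.48*I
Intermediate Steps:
d = -285 (d = -139 - (121 + 25) = -139 - 1*146 = -139 - 146 = -285)
I(O, R) = R² - 285*O (I(O, R) = -285*O + R*R = -285*O + R² = R² - 285*O)
(√(-4926 - 82385) + 69823) + I(-573, -70) = (√(-4926 - 82385) + 69823) + ((-70)² - 285*(-573)) = (√(-87311) + 69823) + (4900 + 163305) = (I*√87311 + 69823) + 168205 = (69823 + I*√87311) + 168205 = 238028 + I*√87311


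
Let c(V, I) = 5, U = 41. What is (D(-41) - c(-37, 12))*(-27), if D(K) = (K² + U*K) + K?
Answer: 1242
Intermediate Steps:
D(K) = K² + 42*K (D(K) = (K² + 41*K) + K = K² + 42*K)
(D(-41) - c(-37, 12))*(-27) = (-41*(42 - 41) - 1*5)*(-27) = (-41*1 - 5)*(-27) = (-41 - 5)*(-27) = -46*(-27) = 1242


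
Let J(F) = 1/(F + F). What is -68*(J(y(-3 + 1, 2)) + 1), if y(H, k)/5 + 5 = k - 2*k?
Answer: -2346/35 ≈ -67.029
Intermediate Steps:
y(H, k) = -25 - 5*k (y(H, k) = -25 + 5*(k - 2*k) = -25 + 5*(-k) = -25 - 5*k)
J(F) = 1/(2*F)
-68*(J(y(-3 + 1, 2)) + 1) = -68*(1/(2*(-25 - 5*2)) + 1) = -68*(1/(2*(-25 - 10)) + 1) = -68*((½)/(-35) + 1) = -68*((½)*(-1/35) + 1) = -68*(-1/70 + 1) = -68*69/70 = -2346/35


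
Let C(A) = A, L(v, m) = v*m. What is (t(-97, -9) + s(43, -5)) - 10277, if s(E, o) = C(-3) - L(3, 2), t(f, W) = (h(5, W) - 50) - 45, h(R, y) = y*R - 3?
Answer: -10429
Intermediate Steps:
h(R, y) = -3 + R*y (h(R, y) = R*y - 3 = -3 + R*y)
L(v, m) = m*v
t(f, W) = -98 + 5*W (t(f, W) = ((-3 + 5*W) - 50) - 45 = (-53 + 5*W) - 45 = -98 + 5*W)
s(E, o) = -9 (s(E, o) = -3 - 2*3 = -3 - 1*6 = -3 - 6 = -9)
(t(-97, -9) + s(43, -5)) - 10277 = ((-98 + 5*(-9)) - 9) - 10277 = ((-98 - 45) - 9) - 10277 = (-143 - 9) - 10277 = -152 - 10277 = -10429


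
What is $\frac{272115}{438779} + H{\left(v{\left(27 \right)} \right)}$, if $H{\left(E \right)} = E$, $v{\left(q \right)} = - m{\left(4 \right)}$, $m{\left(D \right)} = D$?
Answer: $- \frac{1483001}{438779} \approx -3.3798$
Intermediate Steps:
$v{\left(q \right)} = -4$ ($v{\left(q \right)} = \left(-1\right) 4 = -4$)
$\frac{272115}{438779} + H{\left(v{\left(27 \right)} \right)} = \frac{272115}{438779} - 4 = - \frac{1483001}{438779}$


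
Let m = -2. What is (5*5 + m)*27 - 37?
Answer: 584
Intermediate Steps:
(5*5 + m)*27 - 37 = (5*5 - 2)*27 - 37 = (25 - 2)*27 - 37 = 23*27 - 37 = 621 - 37 = 584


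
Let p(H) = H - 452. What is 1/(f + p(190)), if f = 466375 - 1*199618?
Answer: 1/266495 ≈ 3.7524e-6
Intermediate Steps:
f = 266757 (f = 466375 - 199618 = 266757)
p(H) = -452 + H
1/(f + p(190)) = 1/(266757 + (-452 + 190)) = 1/(266757 - 262) = 1/266495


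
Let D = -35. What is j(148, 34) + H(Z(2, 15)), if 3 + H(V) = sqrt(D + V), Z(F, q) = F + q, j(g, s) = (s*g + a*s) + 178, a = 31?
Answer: 6261 + 3*I*sqrt(2) ≈ 6261.0 + 4.2426*I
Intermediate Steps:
j(g, s) = 178 + 31*s + g*s (j(g, s) = (s*g + 31*s) + 178 = (g*s + 31*s) + 178 = (31*s + g*s) + 178 = 178 + 31*s + g*s)
H(V) = -3 + sqrt(-35 + V)
j(148, 34) + H(Z(2, 15)) = (178 + 31*34 + 148*34) + (-3 + sqrt(-35 + (2 + 15))) = (178 + 1054 + 5032) + (-3 + sqrt(-35 + 17)) = 6264 + (-3 + sqrt(-18)) = 6264 + (-3 + 3*I*sqrt(2)) = 6261 + 3*I*sqrt(2)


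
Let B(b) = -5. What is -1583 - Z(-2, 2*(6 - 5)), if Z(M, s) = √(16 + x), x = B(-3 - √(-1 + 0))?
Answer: -1583 - √11 ≈ -1586.3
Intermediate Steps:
x = -5
Z(M, s) = √11 (Z(M, s) = √(16 - 5) = √11)
-1583 - Z(-2, 2*(6 - 5)) = -1583 - √11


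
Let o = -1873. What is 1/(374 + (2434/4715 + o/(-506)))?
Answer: 103730/39232533 ≈ 0.0026440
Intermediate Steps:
1/(374 + (2434/4715 + o/(-506))) = 1/(374 + (2434/4715 - 1873/(-506))) = 1/(374 + (2434*(1/4715) - 1873*(-1/506))) = 1/(374 + (2434/4715 + 1873/506)) = 1/(374 + 437513/103730) = 1/(39232533/103730) = 103730/39232533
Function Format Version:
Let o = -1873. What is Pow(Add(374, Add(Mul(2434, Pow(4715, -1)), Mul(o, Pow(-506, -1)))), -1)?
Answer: Rational(103730, 39232533) ≈ 0.0026440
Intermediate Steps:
Pow(Add(374, Add(Mul(2434, Pow(4715, -1)), Mul(o, Pow(-506, -1)))), -1) = Pow(Add(374, Add(Mul(2434, Pow(4715, -1)), Mul(-1873, Pow(-506, -1)))), -1) = Pow(Add(374, Add(Mul(2434, Rational(1, 4715)), Mul(-1873, Rational(-1, 506)))), -1) = Pow(Add(374, Add(Rational(2434, 4715), Rational(1873, 506))), -1) = Pow(Add(374, Rational(437513, 103730)), -1) = Pow(Rational(39232533, 103730), -1) = Rational(103730, 39232533)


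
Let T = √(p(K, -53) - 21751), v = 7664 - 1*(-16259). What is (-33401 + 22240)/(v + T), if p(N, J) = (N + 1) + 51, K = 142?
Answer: -267004603/572331486 + 11161*I*√21557/572331486 ≈ -0.46652 + 0.0028632*I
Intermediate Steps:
v = 23923 (v = 7664 + 16259 = 23923)
p(N, J) = 52 + N (p(N, J) = (1 + N) + 51 = 52 + N)
T = I*√21557 (T = √((52 + 142) - 21751) = √(194 - 21751) = √(-21557) = I*√21557 ≈ 146.82*I)
(-33401 + 22240)/(v + T) = (-33401 + 22240)/(23923 + I*√21557) = -11161/(23923 + I*√21557)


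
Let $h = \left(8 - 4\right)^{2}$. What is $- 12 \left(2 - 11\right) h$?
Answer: $1728$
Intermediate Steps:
$h = 16$ ($h = 4^{2} = 16$)
$- 12 \left(2 - 11\right) h = - 12 \left(2 - 11\right) 16 = \left(-12\right) \left(-9\right) 16 = 108 \cdot 16 = 1728$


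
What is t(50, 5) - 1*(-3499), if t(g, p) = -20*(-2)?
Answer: 3539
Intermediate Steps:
t(g, p) = 40
t(50, 5) - 1*(-3499) = 40 - 1*(-3499) = 40 + 3499 = 3539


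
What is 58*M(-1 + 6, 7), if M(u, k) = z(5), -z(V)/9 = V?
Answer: -2610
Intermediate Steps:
z(V) = -9*V
M(u, k) = -45 (M(u, k) = -9*5 = -45)
58*M(-1 + 6, 7) = 58*(-45) = -2610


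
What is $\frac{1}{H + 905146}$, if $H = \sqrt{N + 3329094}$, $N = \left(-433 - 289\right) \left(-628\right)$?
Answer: $\frac{452573}{409642749403} - \frac{\sqrt{3782510}}{819285498806} \approx 1.1024 \cdot 10^{-6}$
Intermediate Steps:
$N = 453416$ ($N = \left(-722\right) \left(-628\right) = 453416$)
$H = \sqrt{3782510}$ ($H = \sqrt{453416 + 3329094} = \sqrt{3782510} \approx 1944.9$)
$\frac{1}{H + 905146} = \frac{1}{\sqrt{3782510} + 905146} = \frac{1}{905146 + \sqrt{3782510}}$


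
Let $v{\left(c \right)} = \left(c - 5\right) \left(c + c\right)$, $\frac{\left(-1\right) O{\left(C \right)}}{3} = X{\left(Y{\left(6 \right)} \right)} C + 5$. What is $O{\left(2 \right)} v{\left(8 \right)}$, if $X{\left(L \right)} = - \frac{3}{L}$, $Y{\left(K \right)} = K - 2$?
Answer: $-504$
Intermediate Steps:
$Y{\left(K \right)} = -2 + K$
$O{\left(C \right)} = -15 + \frac{9 C}{4}$ ($O{\left(C \right)} = - 3 \left(- \frac{3}{-2 + 6} C + 5\right) = - 3 \left(- \frac{3}{4} C + 5\right) = - 3 \left(\left(-3\right) \frac{1}{4} C + 5\right) = - 3 \left(- \frac{3 C}{4} + 5\right) = - 3 \left(5 - \frac{3 C}{4}\right) = -15 + \frac{9 C}{4}$)
$v{\left(c \right)} = 2 c \left(-5 + c\right)$ ($v{\left(c \right)} = \left(-5 + c\right) 2 c = 2 c \left(-5 + c\right)$)
$O{\left(2 \right)} v{\left(8 \right)} = \left(-15 + \frac{9}{4} \cdot 2\right) 2 \cdot 8 \left(-5 + 8\right) = \left(-15 + \frac{9}{2}\right) 2 \cdot 8 \cdot 3 = \left(- \frac{21}{2}\right) 48 = -504$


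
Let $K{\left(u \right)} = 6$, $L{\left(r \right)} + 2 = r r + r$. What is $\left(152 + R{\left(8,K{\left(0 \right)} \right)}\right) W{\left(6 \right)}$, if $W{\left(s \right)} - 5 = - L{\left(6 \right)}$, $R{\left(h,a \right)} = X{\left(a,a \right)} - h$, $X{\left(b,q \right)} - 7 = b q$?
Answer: $-6545$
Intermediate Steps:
$L{\left(r \right)} = -2 + r + r^{2}$ ($L{\left(r \right)} = -2 + \left(r r + r\right) = -2 + \left(r^{2} + r\right) = -2 + \left(r + r^{2}\right) = -2 + r + r^{2}$)
$X{\left(b,q \right)} = 7 + b q$
$R{\left(h,a \right)} = 7 + a^{2} - h$ ($R{\left(h,a \right)} = \left(7 + a a\right) - h = \left(7 + a^{2}\right) - h = 7 + a^{2} - h$)
$W{\left(s \right)} = -35$ ($W{\left(s \right)} = 5 - \left(-2 + 6 + 6^{2}\right) = 5 - \left(-2 + 6 + 36\right) = 5 - 40 = -35$)
$\left(152 + R{\left(8,K{\left(0 \right)} \right)}\right) W{\left(6 \right)} = \left(152 + \left(7 + 6^{2} - 8\right)\right) \left(-35\right) = \left(152 + \left(7 + 36 - 8\right)\right) \left(-35\right) = \left(152 + 35\right) \left(-35\right) = 187 \left(-35\right) = -6545$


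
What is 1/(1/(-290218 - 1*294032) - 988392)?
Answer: -584250/577468026001 ≈ -1.0117e-6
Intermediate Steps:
1/(1/(-290218 - 1*294032) - 988392) = 1/(1/(-290218 - 294032) - 988392) = 1/(1/(-584250) - 988392) = 1/(-1/584250 - 988392) = 1/(-577468026001/584250) = -584250/577468026001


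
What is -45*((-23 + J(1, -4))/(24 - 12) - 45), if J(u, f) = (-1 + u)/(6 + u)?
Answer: 8445/4 ≈ 2111.3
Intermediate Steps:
J(u, f) = (-1 + u)/(6 + u)
-45*((-23 + J(1, -4))/(24 - 12) - 45) = -45*((-23 + (-1 + 1)/(6 + 1))/(24 - 12) - 45) = -45*((-23 + 0/7)/12 - 45) = -45*((-23 + (1/7)*0)*(1/12) - 45) = -45*((-23 + 0)*(1/12) - 45) = -45*(-23*1/12 - 45) = -45*(-23/12 - 45) = -45*(-563/12) = 8445/4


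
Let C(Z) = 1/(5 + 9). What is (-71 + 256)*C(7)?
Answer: 185/14 ≈ 13.214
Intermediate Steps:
C(Z) = 1/14
(-71 + 256)*C(7) = (-71 + 256)*(1/14) = 185*(1/14) = 185/14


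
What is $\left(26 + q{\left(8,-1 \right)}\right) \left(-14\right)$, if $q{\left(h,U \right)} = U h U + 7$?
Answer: $-574$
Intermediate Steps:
$q{\left(h,U \right)} = 7 + h U^{2}$ ($q{\left(h,U \right)} = h U^{2} + 7 = 7 + h U^{2}$)
$\left(26 + q{\left(8,-1 \right)}\right) \left(-14\right) = \left(26 + \left(7 + 8 \left(-1\right)^{2}\right)\right) \left(-14\right) = \left(26 + \left(7 + 8 \cdot 1\right)\right) \left(-14\right) = \left(26 + \left(7 + 8\right)\right) \left(-14\right) = \left(26 + 15\right) \left(-14\right) = 41 \left(-14\right) = -574$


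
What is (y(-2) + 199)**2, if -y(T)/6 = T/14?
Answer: 1957201/49 ≈ 39943.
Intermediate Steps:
y(T) = -3*T/7 (y(T) = -6*T/14 = -3*T/7)
(y(-2) + 199)**2 = (-3/7*(-2) + 199)**2 = (6/7 + 199)**2 = (1399/7)**2 = 1957201/49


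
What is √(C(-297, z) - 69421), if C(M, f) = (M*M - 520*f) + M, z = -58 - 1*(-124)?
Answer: I*√15829 ≈ 125.81*I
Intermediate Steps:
z = 66 (z = -58 + 124 = 66)
C(M, f) = M + M² - 520*f (C(M, f) = (M² - 520*f) + M = M + M² - 520*f)
√(C(-297, z) - 69421) = √((-297 + (-297)² - 520*66) - 69421) = √((-297 + 88209 - 34320) - 69421) = √(53592 - 69421) = √(-15829) = I*√15829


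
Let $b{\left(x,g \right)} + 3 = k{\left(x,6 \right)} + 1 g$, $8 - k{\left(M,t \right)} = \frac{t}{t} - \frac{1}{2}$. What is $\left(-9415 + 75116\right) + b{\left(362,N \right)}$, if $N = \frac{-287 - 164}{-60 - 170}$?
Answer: $\frac{7556358}{115} \approx 65708.0$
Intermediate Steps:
$k{\left(M,t \right)} = \frac{15}{2}$ ($k{\left(M,t \right)} = 8 - \left(\frac{t}{t} - \frac{1}{2}\right) = 8 - \left(1 - \frac{1}{2}\right) = 8 - \frac{1}{2} = \frac{15}{2}$)
$N = \frac{451}{230}$ ($N = - \frac{451}{-230} = \left(-451\right) \left(- \frac{1}{230}\right) = \frac{451}{230} \approx 1.9609$)
$b{\left(x,g \right)} = \frac{9}{2} + g$ ($b{\left(x,g \right)} = -3 + \left(\frac{15}{2} + 1 g\right) = -3 + \left(\frac{15}{2} + g\right) = \frac{9}{2} + g$)
$\left(-9415 + 75116\right) + b{\left(362,N \right)} = \left(-9415 + 75116\right) + \left(\frac{9}{2} + \frac{451}{230}\right) = 65701 + \frac{743}{115} = \frac{7556358}{115}$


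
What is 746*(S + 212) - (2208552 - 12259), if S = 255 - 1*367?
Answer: -2121693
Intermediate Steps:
S = -112 (S = 255 - 367 = -112)
746*(S + 212) - (2208552 - 12259) = 746*(-112 + 212) - (2208552 - 12259) = 746*100 - 1*2196293 = 74600 - 2196293 = -2121693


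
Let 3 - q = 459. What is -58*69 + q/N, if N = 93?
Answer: -124214/31 ≈ -4006.9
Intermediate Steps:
q = -456 (q = 3 - 1*459 = 3 - 459 = -456)
-58*69 + q/N = -58*69 - 456/93 = -4002 - 456*1/93 = -4002 - 152/31 = -124214/31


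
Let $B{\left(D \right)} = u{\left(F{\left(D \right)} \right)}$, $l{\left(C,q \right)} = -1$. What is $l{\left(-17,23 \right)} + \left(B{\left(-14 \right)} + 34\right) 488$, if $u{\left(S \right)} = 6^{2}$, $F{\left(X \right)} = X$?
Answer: $34159$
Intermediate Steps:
$u{\left(S \right)} = 36$
$B{\left(D \right)} = 36$
$l{\left(-17,23 \right)} + \left(B{\left(-14 \right)} + 34\right) 488 = -1 + \left(36 + 34\right) 488 = -1 + 70 \cdot 488 = -1 + 34160 = 34159$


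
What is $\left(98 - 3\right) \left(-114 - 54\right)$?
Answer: $-15960$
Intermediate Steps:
$\left(98 - 3\right) \left(-114 - 54\right) = 95 \left(-168\right) = -15960$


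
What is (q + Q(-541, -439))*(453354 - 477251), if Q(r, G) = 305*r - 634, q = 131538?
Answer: 814911597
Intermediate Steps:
Q(r, G) = -634 + 305*r
(q + Q(-541, -439))*(453354 - 477251) = (131538 + (-634 + 305*(-541)))*(453354 - 477251) = (131538 + (-634 - 165005))*(-23897) = (131538 - 165639)*(-23897) = -34101*(-23897) = 814911597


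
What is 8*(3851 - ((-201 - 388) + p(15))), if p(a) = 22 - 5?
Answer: 35384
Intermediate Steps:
p(a) = 17
8*(3851 - ((-201 - 388) + p(15))) = 8*(3851 - ((-201 - 388) + 17)) = 8*(3851 - (-589 + 17)) = 8*(3851 - 1*(-572)) = 8*(3851 + 572) = 8*4423 = 35384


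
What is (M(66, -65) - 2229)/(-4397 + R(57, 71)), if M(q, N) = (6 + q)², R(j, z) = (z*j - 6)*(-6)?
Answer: -2955/28643 ≈ -0.10317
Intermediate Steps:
R(j, z) = 36 - 6*j*z (R(j, z) = (j*z - 6)*(-6) = (-6 + j*z)*(-6) = 36 - 6*j*z)
(M(66, -65) - 2229)/(-4397 + R(57, 71)) = ((6 + 66)² - 2229)/(-4397 + (36 - 6*57*71)) = (72² - 2229)/(-4397 + (36 - 24282)) = (5184 - 2229)/(-4397 - 24246) = 2955/(-28643) = 2955*(-1/28643) = -2955/28643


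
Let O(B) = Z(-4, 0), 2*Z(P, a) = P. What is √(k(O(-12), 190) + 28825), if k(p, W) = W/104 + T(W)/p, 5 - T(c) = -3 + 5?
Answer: √19485921/26 ≈ 169.78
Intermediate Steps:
Z(P, a) = P/2
O(B) = -2 (O(B) = (½)*(-4) = -2)
T(c) = 3 (T(c) = 5 - (-3 + 5) = 5 - 1*2 = 5 - 2 = 3)
k(p, W) = 3/p + W/104 (k(p, W) = W/104 + 3/p = 3/p + W/104)
√(k(O(-12), 190) + 28825) = √((3/(-2) + (1/104)*190) + 28825) = √((3*(-½) + 95/52) + 28825) = √((-3/2 + 95/52) + 28825) = √(17/52 + 28825) = √(1498917/52) = √19485921/26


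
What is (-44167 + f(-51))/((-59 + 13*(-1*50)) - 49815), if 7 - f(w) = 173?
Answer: 44333/50524 ≈ 0.87746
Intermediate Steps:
f(w) = -166 (f(w) = 7 - 1*173 = 7 - 173 = -166)
(-44167 + f(-51))/((-59 + 13*(-1*50)) - 49815) = (-44167 - 166)/((-59 + 13*(-1*50)) - 49815) = -44333/((-59 + 13*(-50)) - 49815) = -44333/((-59 - 650) - 49815) = -44333/(-709 - 49815) = -44333/(-50524) = -44333*(-1/50524) = 44333/50524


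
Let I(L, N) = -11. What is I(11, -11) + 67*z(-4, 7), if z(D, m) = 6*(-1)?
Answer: -413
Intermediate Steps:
z(D, m) = -6
I(11, -11) + 67*z(-4, 7) = -11 + 67*(-6) = -11 - 402 = -413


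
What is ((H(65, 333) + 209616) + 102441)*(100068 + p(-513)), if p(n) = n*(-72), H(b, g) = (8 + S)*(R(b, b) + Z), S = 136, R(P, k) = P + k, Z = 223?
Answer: 49717244556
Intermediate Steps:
H(b, g) = 32112 + 288*b (H(b, g) = (8 + 136)*((b + b) + 223) = 144*(2*b + 223) = 144*(223 + 2*b) = 32112 + 288*b)
p(n) = -72*n
((H(65, 333) + 209616) + 102441)*(100068 + p(-513)) = (((32112 + 288*65) + 209616) + 102441)*(100068 - 72*(-513)) = (((32112 + 18720) + 209616) + 102441)*(100068 + 36936) = ((50832 + 209616) + 102441)*137004 = (260448 + 102441)*137004 = 362889*137004 = 49717244556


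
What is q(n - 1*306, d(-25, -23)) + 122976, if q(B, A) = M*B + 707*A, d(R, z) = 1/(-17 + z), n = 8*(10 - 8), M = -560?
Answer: 11414333/40 ≈ 2.8536e+5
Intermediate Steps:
n = 16 (n = 8*2 = 16)
q(B, A) = -560*B + 707*A
q(n - 1*306, d(-25, -23)) + 122976 = (-560*(16 - 1*306) + 707/(-17 - 23)) + 122976 = (-560*(16 - 306) + 707/(-40)) + 122976 = (-560*(-290) + 707*(-1/40)) + 122976 = (162400 - 707/40) + 122976 = 6495293/40 + 122976 = 11414333/40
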